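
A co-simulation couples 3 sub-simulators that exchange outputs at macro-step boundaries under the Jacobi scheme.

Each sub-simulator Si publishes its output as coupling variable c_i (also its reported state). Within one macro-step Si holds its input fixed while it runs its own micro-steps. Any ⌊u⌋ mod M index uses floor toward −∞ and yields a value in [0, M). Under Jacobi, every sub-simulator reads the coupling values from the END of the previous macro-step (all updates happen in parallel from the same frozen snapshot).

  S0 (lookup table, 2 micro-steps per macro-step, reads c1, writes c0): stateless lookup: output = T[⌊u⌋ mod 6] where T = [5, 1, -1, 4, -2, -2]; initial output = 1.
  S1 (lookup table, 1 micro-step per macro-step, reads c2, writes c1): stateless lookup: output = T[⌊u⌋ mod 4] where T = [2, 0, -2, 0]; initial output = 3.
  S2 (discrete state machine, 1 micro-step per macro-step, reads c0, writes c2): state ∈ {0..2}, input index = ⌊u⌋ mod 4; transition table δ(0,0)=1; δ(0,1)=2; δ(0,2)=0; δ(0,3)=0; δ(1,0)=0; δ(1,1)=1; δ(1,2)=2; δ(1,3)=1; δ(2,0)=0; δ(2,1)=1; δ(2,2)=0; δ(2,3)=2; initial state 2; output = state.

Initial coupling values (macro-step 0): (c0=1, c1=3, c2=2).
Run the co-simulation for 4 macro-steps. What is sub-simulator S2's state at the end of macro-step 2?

macro 1: S0 reads c1=3 → after 2×micro: 4; S1 reads c2=2 → after 1×micro: -2; S2 reads c0=1 → after 1×micro: 1 ⇒ (c0=4, c1=-2, c2=1)
macro 2: S0 reads c1=-2 → after 2×micro: -2; S1 reads c2=1 → after 1×micro: 0; S2 reads c0=4 → after 1×micro: 0 ⇒ (c0=-2, c1=0, c2=0)
macro 3: S0 reads c1=0 → after 2×micro: 5; S1 reads c2=0 → after 1×micro: 2; S2 reads c0=-2 → after 1×micro: 0 ⇒ (c0=5, c1=2, c2=0)
macro 4: S0 reads c1=2 → after 2×micro: -1; S1 reads c2=0 → after 1×micro: 2; S2 reads c0=5 → after 1×micro: 2 ⇒ (c0=-1, c1=2, c2=2)

S2 state at macro-step 2 = 0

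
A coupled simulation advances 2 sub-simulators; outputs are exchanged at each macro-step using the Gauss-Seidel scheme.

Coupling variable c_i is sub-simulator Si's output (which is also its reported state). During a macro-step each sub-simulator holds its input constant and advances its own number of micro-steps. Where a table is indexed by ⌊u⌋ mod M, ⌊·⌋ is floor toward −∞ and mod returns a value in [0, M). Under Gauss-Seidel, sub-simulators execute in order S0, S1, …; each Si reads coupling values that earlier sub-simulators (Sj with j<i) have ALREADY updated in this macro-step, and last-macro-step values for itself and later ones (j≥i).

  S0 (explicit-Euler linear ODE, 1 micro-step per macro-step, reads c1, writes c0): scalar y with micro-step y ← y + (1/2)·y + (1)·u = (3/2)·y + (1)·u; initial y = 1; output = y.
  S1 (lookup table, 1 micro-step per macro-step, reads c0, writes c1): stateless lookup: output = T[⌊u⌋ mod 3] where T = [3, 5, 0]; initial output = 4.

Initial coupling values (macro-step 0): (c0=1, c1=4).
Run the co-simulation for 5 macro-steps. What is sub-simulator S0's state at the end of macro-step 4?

S0 state at macro-step 4 = 345/16

macro 1: S0 reads c1=4 → after 1×micro: 11/2; S1 reads c0=11/2 → after 1×micro: 0 ⇒ (c0=11/2, c1=0)
macro 2: S0 reads c1=0 → after 1×micro: 33/4; S1 reads c0=33/4 → after 1×micro: 0 ⇒ (c0=33/4, c1=0)
macro 3: S0 reads c1=0 → after 1×micro: 99/8; S1 reads c0=99/8 → after 1×micro: 3 ⇒ (c0=99/8, c1=3)
macro 4: S0 reads c1=3 → after 1×micro: 345/16; S1 reads c0=345/16 → after 1×micro: 3 ⇒ (c0=345/16, c1=3)
macro 5: S0 reads c1=3 → after 1×micro: 1131/32; S1 reads c0=1131/32 → after 1×micro: 0 ⇒ (c0=1131/32, c1=0)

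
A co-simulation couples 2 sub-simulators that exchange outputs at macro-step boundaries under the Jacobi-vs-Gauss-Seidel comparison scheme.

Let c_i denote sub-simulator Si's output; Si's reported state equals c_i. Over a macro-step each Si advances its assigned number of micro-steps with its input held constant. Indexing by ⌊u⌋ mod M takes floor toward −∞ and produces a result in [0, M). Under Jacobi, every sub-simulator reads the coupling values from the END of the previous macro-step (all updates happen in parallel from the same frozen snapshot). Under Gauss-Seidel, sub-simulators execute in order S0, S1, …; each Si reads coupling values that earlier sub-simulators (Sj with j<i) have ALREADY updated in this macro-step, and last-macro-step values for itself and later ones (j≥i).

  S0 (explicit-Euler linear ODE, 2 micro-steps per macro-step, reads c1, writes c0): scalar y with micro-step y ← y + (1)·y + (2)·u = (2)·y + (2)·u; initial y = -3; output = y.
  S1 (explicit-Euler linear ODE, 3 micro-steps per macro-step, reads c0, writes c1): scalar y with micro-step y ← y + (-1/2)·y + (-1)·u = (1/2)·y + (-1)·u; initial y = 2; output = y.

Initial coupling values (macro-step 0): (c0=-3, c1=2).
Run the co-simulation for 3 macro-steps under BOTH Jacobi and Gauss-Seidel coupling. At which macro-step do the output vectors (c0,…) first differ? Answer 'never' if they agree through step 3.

[Jacobi] macro 1: S0 reads c1=2 → after 2×micro: 0; S1 reads c0=-3 → after 3×micro: 11/2 ⇒ (c0=0, c1=11/2)
[Jacobi] macro 2: S0 reads c1=11/2 → after 2×micro: 33; S1 reads c0=0 → after 3×micro: 11/16 ⇒ (c0=33, c1=11/16)
[Jacobi] macro 3: S0 reads c1=11/16 → after 2×micro: 1089/8; S1 reads c0=33 → after 3×micro: -7381/128 ⇒ (c0=1089/8, c1=-7381/128)
[Gauss-Seidel] macro 1: S0 reads c1=2 → after 2×micro: 0; S1 reads c0=0 → after 3×micro: 1/4 ⇒ (c0=0, c1=1/4)
[Gauss-Seidel] macro 2: S0 reads c1=1/4 → after 2×micro: 3/2; S1 reads c0=3/2 → after 3×micro: -83/32 ⇒ (c0=3/2, c1=-83/32)
[Gauss-Seidel] macro 3: S0 reads c1=-83/32 → after 2×micro: -153/16; S1 reads c0=-153/16 → after 3×micro: 4201/256 ⇒ (c0=-153/16, c1=4201/256)

first divergence at macro-step: 1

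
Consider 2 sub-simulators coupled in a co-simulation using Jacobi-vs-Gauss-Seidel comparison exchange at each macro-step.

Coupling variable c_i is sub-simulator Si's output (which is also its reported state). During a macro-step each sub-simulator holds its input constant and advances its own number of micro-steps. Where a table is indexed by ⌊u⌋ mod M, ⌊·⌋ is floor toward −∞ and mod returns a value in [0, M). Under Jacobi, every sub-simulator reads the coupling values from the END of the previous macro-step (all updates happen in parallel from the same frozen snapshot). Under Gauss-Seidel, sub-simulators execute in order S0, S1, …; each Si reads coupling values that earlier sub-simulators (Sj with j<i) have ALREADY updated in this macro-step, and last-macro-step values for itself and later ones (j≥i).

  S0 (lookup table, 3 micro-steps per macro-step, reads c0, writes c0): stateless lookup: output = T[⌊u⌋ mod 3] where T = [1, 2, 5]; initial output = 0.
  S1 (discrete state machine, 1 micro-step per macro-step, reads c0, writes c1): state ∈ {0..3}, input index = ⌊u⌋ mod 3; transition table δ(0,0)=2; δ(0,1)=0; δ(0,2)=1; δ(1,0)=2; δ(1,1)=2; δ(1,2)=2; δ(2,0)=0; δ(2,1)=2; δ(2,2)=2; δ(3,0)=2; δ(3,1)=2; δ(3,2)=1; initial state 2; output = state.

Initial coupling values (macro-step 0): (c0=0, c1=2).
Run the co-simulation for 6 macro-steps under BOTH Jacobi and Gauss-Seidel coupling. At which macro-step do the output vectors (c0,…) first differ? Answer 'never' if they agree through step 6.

first divergence at macro-step: 1

[Jacobi] macro 1: S0 reads c0=0 → after 3×micro: 1; S1 reads c0=0 → after 1×micro: 0 ⇒ (c0=1, c1=0)
[Jacobi] macro 2: S0 reads c0=1 → after 3×micro: 2; S1 reads c0=1 → after 1×micro: 0 ⇒ (c0=2, c1=0)
[Jacobi] macro 3: S0 reads c0=2 → after 3×micro: 5; S1 reads c0=2 → after 1×micro: 1 ⇒ (c0=5, c1=1)
[Jacobi] macro 4: S0 reads c0=5 → after 3×micro: 5; S1 reads c0=5 → after 1×micro: 2 ⇒ (c0=5, c1=2)
[Jacobi] macro 5: S0 reads c0=5 → after 3×micro: 5; S1 reads c0=5 → after 1×micro: 2 ⇒ (c0=5, c1=2)
[Jacobi] macro 6: S0 reads c0=5 → after 3×micro: 5; S1 reads c0=5 → after 1×micro: 2 ⇒ (c0=5, c1=2)
[Gauss-Seidel] macro 1: S0 reads c0=0 → after 3×micro: 1; S1 reads c0=1 → after 1×micro: 2 ⇒ (c0=1, c1=2)
[Gauss-Seidel] macro 2: S0 reads c0=1 → after 3×micro: 2; S1 reads c0=2 → after 1×micro: 2 ⇒ (c0=2, c1=2)
[Gauss-Seidel] macro 3: S0 reads c0=2 → after 3×micro: 5; S1 reads c0=5 → after 1×micro: 2 ⇒ (c0=5, c1=2)
[Gauss-Seidel] macro 4: S0 reads c0=5 → after 3×micro: 5; S1 reads c0=5 → after 1×micro: 2 ⇒ (c0=5, c1=2)
[Gauss-Seidel] macro 5: S0 reads c0=5 → after 3×micro: 5; S1 reads c0=5 → after 1×micro: 2 ⇒ (c0=5, c1=2)
[Gauss-Seidel] macro 6: S0 reads c0=5 → after 3×micro: 5; S1 reads c0=5 → after 1×micro: 2 ⇒ (c0=5, c1=2)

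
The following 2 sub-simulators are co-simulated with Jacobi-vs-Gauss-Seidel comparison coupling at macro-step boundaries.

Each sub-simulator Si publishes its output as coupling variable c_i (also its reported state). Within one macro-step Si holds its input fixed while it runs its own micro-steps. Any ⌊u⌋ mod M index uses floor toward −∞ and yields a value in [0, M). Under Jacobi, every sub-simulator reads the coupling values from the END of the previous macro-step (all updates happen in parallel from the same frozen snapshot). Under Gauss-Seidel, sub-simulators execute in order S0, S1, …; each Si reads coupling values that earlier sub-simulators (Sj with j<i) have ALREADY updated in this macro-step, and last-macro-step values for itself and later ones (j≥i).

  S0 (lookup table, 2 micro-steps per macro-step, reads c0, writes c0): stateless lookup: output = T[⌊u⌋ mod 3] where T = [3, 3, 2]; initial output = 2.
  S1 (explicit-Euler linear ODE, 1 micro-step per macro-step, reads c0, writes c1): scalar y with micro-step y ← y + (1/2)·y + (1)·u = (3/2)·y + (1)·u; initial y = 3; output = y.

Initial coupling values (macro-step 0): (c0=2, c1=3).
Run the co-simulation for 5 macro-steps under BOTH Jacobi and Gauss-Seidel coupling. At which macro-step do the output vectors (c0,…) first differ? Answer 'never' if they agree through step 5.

first divergence at macro-step: never

[Jacobi] macro 1: S0 reads c0=2 → after 2×micro: 2; S1 reads c0=2 → after 1×micro: 13/2 ⇒ (c0=2, c1=13/2)
[Jacobi] macro 2: S0 reads c0=2 → after 2×micro: 2; S1 reads c0=2 → after 1×micro: 47/4 ⇒ (c0=2, c1=47/4)
[Jacobi] macro 3: S0 reads c0=2 → after 2×micro: 2; S1 reads c0=2 → after 1×micro: 157/8 ⇒ (c0=2, c1=157/8)
[Jacobi] macro 4: S0 reads c0=2 → after 2×micro: 2; S1 reads c0=2 → after 1×micro: 503/16 ⇒ (c0=2, c1=503/16)
[Jacobi] macro 5: S0 reads c0=2 → after 2×micro: 2; S1 reads c0=2 → after 1×micro: 1573/32 ⇒ (c0=2, c1=1573/32)
[Gauss-Seidel] macro 1: S0 reads c0=2 → after 2×micro: 2; S1 reads c0=2 → after 1×micro: 13/2 ⇒ (c0=2, c1=13/2)
[Gauss-Seidel] macro 2: S0 reads c0=2 → after 2×micro: 2; S1 reads c0=2 → after 1×micro: 47/4 ⇒ (c0=2, c1=47/4)
[Gauss-Seidel] macro 3: S0 reads c0=2 → after 2×micro: 2; S1 reads c0=2 → after 1×micro: 157/8 ⇒ (c0=2, c1=157/8)
[Gauss-Seidel] macro 4: S0 reads c0=2 → after 2×micro: 2; S1 reads c0=2 → after 1×micro: 503/16 ⇒ (c0=2, c1=503/16)
[Gauss-Seidel] macro 5: S0 reads c0=2 → after 2×micro: 2; S1 reads c0=2 → after 1×micro: 1573/32 ⇒ (c0=2, c1=1573/32)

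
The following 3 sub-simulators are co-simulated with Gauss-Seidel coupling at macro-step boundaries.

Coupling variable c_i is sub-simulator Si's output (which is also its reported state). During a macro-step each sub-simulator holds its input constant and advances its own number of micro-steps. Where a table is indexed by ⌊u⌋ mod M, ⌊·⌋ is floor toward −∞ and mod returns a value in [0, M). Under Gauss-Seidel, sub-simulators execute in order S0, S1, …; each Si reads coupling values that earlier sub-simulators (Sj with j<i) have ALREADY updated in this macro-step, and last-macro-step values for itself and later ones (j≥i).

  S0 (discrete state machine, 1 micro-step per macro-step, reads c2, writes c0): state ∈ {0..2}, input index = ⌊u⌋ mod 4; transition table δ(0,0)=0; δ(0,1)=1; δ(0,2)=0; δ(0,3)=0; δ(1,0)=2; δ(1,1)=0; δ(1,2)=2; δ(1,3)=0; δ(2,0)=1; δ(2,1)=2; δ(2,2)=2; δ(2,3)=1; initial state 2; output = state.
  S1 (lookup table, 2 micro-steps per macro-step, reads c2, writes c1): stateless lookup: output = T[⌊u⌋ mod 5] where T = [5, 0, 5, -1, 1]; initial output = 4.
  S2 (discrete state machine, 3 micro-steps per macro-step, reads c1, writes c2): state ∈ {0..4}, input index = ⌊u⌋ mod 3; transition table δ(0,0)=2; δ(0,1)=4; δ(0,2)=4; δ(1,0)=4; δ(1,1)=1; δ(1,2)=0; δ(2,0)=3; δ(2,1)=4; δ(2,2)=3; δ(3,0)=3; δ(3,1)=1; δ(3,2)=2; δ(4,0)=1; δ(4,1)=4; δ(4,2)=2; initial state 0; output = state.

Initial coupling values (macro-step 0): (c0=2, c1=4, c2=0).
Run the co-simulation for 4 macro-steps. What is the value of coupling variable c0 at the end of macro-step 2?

macro 1: S0 reads c2=0 → after 1×micro: 1; S1 reads c2=0 → after 2×micro: 5; S2 reads c1=5 → after 3×micro: 3 ⇒ (c0=1, c1=5, c2=3)
macro 2: S0 reads c2=3 → after 1×micro: 0; S1 reads c2=3 → after 2×micro: -1; S2 reads c1=-1 → after 3×micro: 2 ⇒ (c0=0, c1=-1, c2=2)
macro 3: S0 reads c2=2 → after 1×micro: 0; S1 reads c2=2 → after 2×micro: 5; S2 reads c1=5 → after 3×micro: 3 ⇒ (c0=0, c1=5, c2=3)
macro 4: S0 reads c2=3 → after 1×micro: 0; S1 reads c2=3 → after 2×micro: -1; S2 reads c1=-1 → after 3×micro: 2 ⇒ (c0=0, c1=-1, c2=2)

c0 at macro-step 2 = 0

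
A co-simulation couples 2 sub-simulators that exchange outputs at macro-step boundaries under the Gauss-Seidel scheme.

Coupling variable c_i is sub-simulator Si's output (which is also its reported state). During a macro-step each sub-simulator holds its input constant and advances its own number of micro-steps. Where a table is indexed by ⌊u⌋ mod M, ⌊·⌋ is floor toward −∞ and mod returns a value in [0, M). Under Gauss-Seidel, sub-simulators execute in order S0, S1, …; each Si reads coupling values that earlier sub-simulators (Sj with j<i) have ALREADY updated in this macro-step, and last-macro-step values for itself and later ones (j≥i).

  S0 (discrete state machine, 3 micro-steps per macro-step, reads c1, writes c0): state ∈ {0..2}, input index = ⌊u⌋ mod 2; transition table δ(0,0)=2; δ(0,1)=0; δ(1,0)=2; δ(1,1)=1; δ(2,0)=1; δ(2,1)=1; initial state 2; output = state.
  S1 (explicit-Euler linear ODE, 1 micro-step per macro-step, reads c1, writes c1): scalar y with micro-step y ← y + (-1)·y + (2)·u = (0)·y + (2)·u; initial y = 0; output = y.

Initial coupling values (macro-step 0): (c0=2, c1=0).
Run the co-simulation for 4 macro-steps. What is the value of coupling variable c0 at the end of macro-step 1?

macro 1: S0 reads c1=0 → after 3×micro: 1; S1 reads c1=0 → after 1×micro: 0 ⇒ (c0=1, c1=0)
macro 2: S0 reads c1=0 → after 3×micro: 2; S1 reads c1=0 → after 1×micro: 0 ⇒ (c0=2, c1=0)
macro 3: S0 reads c1=0 → after 3×micro: 1; S1 reads c1=0 → after 1×micro: 0 ⇒ (c0=1, c1=0)
macro 4: S0 reads c1=0 → after 3×micro: 2; S1 reads c1=0 → after 1×micro: 0 ⇒ (c0=2, c1=0)

c0 at macro-step 1 = 1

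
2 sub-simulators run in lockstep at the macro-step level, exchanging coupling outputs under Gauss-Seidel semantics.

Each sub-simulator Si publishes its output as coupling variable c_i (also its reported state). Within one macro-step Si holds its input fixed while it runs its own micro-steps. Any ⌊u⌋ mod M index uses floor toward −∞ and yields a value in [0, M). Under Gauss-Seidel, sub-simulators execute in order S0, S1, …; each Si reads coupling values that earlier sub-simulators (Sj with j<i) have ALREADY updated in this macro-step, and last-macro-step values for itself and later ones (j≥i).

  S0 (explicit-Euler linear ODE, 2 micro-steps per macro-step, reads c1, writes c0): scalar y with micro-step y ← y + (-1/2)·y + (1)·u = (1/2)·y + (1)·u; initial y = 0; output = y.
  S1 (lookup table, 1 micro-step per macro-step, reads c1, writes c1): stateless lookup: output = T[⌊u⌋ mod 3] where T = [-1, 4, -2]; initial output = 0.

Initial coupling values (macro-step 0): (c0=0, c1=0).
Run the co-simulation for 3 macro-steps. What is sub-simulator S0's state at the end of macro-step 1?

macro 1: S0 reads c1=0 → after 2×micro: 0; S1 reads c1=0 → after 1×micro: -1 ⇒ (c0=0, c1=-1)
macro 2: S0 reads c1=-1 → after 2×micro: -3/2; S1 reads c1=-1 → after 1×micro: -2 ⇒ (c0=-3/2, c1=-2)
macro 3: S0 reads c1=-2 → after 2×micro: -27/8; S1 reads c1=-2 → after 1×micro: 4 ⇒ (c0=-27/8, c1=4)

S0 state at macro-step 1 = 0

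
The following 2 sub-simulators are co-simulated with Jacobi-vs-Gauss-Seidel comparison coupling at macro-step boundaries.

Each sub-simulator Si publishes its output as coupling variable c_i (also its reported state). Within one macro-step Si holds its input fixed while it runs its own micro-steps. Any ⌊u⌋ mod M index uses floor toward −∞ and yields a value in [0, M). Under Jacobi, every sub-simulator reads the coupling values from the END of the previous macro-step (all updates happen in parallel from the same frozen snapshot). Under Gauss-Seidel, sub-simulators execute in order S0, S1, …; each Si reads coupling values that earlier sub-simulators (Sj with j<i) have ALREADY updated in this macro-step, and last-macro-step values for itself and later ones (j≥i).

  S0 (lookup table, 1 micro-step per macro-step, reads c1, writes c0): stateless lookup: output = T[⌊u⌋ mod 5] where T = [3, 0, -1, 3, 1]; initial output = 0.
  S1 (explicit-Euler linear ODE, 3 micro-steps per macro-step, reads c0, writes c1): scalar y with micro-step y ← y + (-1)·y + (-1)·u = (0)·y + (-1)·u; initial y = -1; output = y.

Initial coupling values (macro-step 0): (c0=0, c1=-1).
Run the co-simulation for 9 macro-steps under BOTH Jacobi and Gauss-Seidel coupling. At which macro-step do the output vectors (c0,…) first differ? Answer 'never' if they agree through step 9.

[Jacobi] macro 1: S0 reads c1=-1 → after 1×micro: 1; S1 reads c0=0 → after 3×micro: 0 ⇒ (c0=1, c1=0)
[Jacobi] macro 2: S0 reads c1=0 → after 1×micro: 3; S1 reads c0=1 → after 3×micro: -1 ⇒ (c0=3, c1=-1)
[Jacobi] macro 3: S0 reads c1=-1 → after 1×micro: 1; S1 reads c0=3 → after 3×micro: -3 ⇒ (c0=1, c1=-3)
[Jacobi] macro 4: S0 reads c1=-3 → after 1×micro: -1; S1 reads c0=1 → after 3×micro: -1 ⇒ (c0=-1, c1=-1)
[Jacobi] macro 5: S0 reads c1=-1 → after 1×micro: 1; S1 reads c0=-1 → after 3×micro: 1 ⇒ (c0=1, c1=1)
[Jacobi] macro 6: S0 reads c1=1 → after 1×micro: 0; S1 reads c0=1 → after 3×micro: -1 ⇒ (c0=0, c1=-1)
[Jacobi] macro 7: S0 reads c1=-1 → after 1×micro: 1; S1 reads c0=0 → after 3×micro: 0 ⇒ (c0=1, c1=0)
[Jacobi] macro 8: S0 reads c1=0 → after 1×micro: 3; S1 reads c0=1 → after 3×micro: -1 ⇒ (c0=3, c1=-1)
[Jacobi] macro 9: S0 reads c1=-1 → after 1×micro: 1; S1 reads c0=3 → after 3×micro: -3 ⇒ (c0=1, c1=-3)
[Gauss-Seidel] macro 1: S0 reads c1=-1 → after 1×micro: 1; S1 reads c0=1 → after 3×micro: -1 ⇒ (c0=1, c1=-1)
[Gauss-Seidel] macro 2: S0 reads c1=-1 → after 1×micro: 1; S1 reads c0=1 → after 3×micro: -1 ⇒ (c0=1, c1=-1)
[Gauss-Seidel] macro 3: S0 reads c1=-1 → after 1×micro: 1; S1 reads c0=1 → after 3×micro: -1 ⇒ (c0=1, c1=-1)
[Gauss-Seidel] macro 4: S0 reads c1=-1 → after 1×micro: 1; S1 reads c0=1 → after 3×micro: -1 ⇒ (c0=1, c1=-1)
[Gauss-Seidel] macro 5: S0 reads c1=-1 → after 1×micro: 1; S1 reads c0=1 → after 3×micro: -1 ⇒ (c0=1, c1=-1)
[Gauss-Seidel] macro 6: S0 reads c1=-1 → after 1×micro: 1; S1 reads c0=1 → after 3×micro: -1 ⇒ (c0=1, c1=-1)
[Gauss-Seidel] macro 7: S0 reads c1=-1 → after 1×micro: 1; S1 reads c0=1 → after 3×micro: -1 ⇒ (c0=1, c1=-1)
[Gauss-Seidel] macro 8: S0 reads c1=-1 → after 1×micro: 1; S1 reads c0=1 → after 3×micro: -1 ⇒ (c0=1, c1=-1)
[Gauss-Seidel] macro 9: S0 reads c1=-1 → after 1×micro: 1; S1 reads c0=1 → after 3×micro: -1 ⇒ (c0=1, c1=-1)

first divergence at macro-step: 1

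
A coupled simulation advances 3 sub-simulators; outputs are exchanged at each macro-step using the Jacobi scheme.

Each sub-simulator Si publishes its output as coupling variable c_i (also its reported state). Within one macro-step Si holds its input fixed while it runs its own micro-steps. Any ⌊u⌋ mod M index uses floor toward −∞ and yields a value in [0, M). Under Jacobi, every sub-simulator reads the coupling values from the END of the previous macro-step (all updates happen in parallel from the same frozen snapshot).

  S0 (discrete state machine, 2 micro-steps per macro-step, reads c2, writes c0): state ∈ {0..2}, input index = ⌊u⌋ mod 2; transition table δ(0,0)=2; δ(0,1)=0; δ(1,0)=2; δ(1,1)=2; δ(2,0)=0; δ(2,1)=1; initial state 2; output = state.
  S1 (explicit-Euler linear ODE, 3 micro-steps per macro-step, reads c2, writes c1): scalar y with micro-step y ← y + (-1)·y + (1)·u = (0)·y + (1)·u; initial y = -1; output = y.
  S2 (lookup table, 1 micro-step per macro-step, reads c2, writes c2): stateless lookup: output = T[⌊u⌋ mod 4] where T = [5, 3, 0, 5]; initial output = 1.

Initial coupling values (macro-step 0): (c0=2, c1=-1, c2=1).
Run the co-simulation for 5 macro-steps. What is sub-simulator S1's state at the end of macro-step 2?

macro 1: S0 reads c2=1 → after 2×micro: 2; S1 reads c2=1 → after 3×micro: 1; S2 reads c2=1 → after 1×micro: 3 ⇒ (c0=2, c1=1, c2=3)
macro 2: S0 reads c2=3 → after 2×micro: 2; S1 reads c2=3 → after 3×micro: 3; S2 reads c2=3 → after 1×micro: 5 ⇒ (c0=2, c1=3, c2=5)
macro 3: S0 reads c2=5 → after 2×micro: 2; S1 reads c2=5 → after 3×micro: 5; S2 reads c2=5 → after 1×micro: 3 ⇒ (c0=2, c1=5, c2=3)
macro 4: S0 reads c2=3 → after 2×micro: 2; S1 reads c2=3 → after 3×micro: 3; S2 reads c2=3 → after 1×micro: 5 ⇒ (c0=2, c1=3, c2=5)
macro 5: S0 reads c2=5 → after 2×micro: 2; S1 reads c2=5 → after 3×micro: 5; S2 reads c2=5 → after 1×micro: 3 ⇒ (c0=2, c1=5, c2=3)

S1 state at macro-step 2 = 3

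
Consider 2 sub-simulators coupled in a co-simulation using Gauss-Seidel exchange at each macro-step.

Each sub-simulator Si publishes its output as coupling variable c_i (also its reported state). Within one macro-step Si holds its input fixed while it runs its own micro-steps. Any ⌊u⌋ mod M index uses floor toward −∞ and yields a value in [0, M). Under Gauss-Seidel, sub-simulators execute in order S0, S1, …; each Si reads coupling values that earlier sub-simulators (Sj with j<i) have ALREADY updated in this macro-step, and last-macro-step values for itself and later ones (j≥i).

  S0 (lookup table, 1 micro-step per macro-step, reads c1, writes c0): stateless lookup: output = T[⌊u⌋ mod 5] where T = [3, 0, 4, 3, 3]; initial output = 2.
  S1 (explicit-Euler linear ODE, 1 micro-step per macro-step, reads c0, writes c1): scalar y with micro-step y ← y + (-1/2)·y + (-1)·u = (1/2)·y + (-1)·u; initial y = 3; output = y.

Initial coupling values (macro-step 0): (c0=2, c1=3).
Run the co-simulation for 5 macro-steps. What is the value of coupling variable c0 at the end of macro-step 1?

c0 at macro-step 1 = 3

macro 1: S0 reads c1=3 → after 1×micro: 3; S1 reads c0=3 → after 1×micro: -3/2 ⇒ (c0=3, c1=-3/2)
macro 2: S0 reads c1=-3/2 → after 1×micro: 3; S1 reads c0=3 → after 1×micro: -15/4 ⇒ (c0=3, c1=-15/4)
macro 3: S0 reads c1=-15/4 → after 1×micro: 0; S1 reads c0=0 → after 1×micro: -15/8 ⇒ (c0=0, c1=-15/8)
macro 4: S0 reads c1=-15/8 → after 1×micro: 3; S1 reads c0=3 → after 1×micro: -63/16 ⇒ (c0=3, c1=-63/16)
macro 5: S0 reads c1=-63/16 → after 1×micro: 0; S1 reads c0=0 → after 1×micro: -63/32 ⇒ (c0=0, c1=-63/32)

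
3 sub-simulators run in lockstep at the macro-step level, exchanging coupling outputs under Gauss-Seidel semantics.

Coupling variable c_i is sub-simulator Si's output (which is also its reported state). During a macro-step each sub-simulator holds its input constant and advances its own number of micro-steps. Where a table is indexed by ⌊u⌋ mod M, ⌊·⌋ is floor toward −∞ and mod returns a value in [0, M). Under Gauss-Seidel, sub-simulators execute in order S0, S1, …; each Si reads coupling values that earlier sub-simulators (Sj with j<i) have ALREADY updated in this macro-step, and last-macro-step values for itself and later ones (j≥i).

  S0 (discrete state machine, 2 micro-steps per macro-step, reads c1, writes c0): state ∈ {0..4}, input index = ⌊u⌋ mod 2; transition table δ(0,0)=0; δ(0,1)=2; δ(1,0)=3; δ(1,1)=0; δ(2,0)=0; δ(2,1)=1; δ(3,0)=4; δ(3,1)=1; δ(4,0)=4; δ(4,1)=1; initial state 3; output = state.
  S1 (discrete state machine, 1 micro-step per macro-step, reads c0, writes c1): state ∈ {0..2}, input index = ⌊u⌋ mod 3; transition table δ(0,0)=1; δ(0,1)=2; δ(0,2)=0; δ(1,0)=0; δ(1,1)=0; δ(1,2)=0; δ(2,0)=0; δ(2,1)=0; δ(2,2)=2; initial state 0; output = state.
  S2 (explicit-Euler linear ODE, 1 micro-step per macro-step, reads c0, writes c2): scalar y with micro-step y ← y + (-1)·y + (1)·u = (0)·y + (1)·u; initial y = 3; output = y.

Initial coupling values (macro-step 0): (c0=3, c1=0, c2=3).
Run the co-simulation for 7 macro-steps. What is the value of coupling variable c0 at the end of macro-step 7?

macro 1: S0 reads c1=0 → after 2×micro: 4; S1 reads c0=4 → after 1×micro: 2; S2 reads c0=4 → after 1×micro: 4 ⇒ (c0=4, c1=2, c2=4)
macro 2: S0 reads c1=2 → after 2×micro: 4; S1 reads c0=4 → after 1×micro: 0; S2 reads c0=4 → after 1×micro: 4 ⇒ (c0=4, c1=0, c2=4)
macro 3: S0 reads c1=0 → after 2×micro: 4; S1 reads c0=4 → after 1×micro: 2; S2 reads c0=4 → after 1×micro: 4 ⇒ (c0=4, c1=2, c2=4)
macro 4: S0 reads c1=2 → after 2×micro: 4; S1 reads c0=4 → after 1×micro: 0; S2 reads c0=4 → after 1×micro: 4 ⇒ (c0=4, c1=0, c2=4)
macro 5: S0 reads c1=0 → after 2×micro: 4; S1 reads c0=4 → after 1×micro: 2; S2 reads c0=4 → after 1×micro: 4 ⇒ (c0=4, c1=2, c2=4)
macro 6: S0 reads c1=2 → after 2×micro: 4; S1 reads c0=4 → after 1×micro: 0; S2 reads c0=4 → after 1×micro: 4 ⇒ (c0=4, c1=0, c2=4)
macro 7: S0 reads c1=0 → after 2×micro: 4; S1 reads c0=4 → after 1×micro: 2; S2 reads c0=4 → after 1×micro: 4 ⇒ (c0=4, c1=2, c2=4)

c0 at macro-step 7 = 4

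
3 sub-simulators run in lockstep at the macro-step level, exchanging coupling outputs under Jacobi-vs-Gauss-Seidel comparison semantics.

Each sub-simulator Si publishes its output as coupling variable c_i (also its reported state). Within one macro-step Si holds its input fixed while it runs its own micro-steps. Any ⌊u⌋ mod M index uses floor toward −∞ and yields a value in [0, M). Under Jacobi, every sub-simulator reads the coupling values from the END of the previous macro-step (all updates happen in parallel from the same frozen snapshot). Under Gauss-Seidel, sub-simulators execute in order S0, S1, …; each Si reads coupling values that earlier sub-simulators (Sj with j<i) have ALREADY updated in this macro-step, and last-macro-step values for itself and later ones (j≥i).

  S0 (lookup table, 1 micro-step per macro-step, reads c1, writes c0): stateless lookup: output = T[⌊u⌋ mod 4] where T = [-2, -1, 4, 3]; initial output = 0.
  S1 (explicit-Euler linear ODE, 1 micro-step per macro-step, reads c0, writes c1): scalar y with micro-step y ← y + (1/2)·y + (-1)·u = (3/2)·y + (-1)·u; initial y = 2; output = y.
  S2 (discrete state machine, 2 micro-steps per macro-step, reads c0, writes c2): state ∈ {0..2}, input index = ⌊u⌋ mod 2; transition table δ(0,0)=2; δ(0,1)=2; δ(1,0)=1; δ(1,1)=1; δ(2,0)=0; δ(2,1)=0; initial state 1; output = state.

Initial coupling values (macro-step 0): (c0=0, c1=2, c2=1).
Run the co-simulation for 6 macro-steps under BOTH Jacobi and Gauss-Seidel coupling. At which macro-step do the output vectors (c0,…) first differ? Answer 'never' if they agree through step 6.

first divergence at macro-step: 1

[Jacobi] macro 1: S0 reads c1=2 → after 1×micro: 4; S1 reads c0=0 → after 1×micro: 3; S2 reads c0=0 → after 2×micro: 1 ⇒ (c0=4, c1=3, c2=1)
[Jacobi] macro 2: S0 reads c1=3 → after 1×micro: 3; S1 reads c0=4 → after 1×micro: 1/2; S2 reads c0=4 → after 2×micro: 1 ⇒ (c0=3, c1=1/2, c2=1)
[Jacobi] macro 3: S0 reads c1=1/2 → after 1×micro: -2; S1 reads c0=3 → after 1×micro: -9/4; S2 reads c0=3 → after 2×micro: 1 ⇒ (c0=-2, c1=-9/4, c2=1)
[Jacobi] macro 4: S0 reads c1=-9/4 → after 1×micro: -1; S1 reads c0=-2 → after 1×micro: -11/8; S2 reads c0=-2 → after 2×micro: 1 ⇒ (c0=-1, c1=-11/8, c2=1)
[Jacobi] macro 5: S0 reads c1=-11/8 → after 1×micro: 4; S1 reads c0=-1 → after 1×micro: -17/16; S2 reads c0=-1 → after 2×micro: 1 ⇒ (c0=4, c1=-17/16, c2=1)
[Jacobi] macro 6: S0 reads c1=-17/16 → after 1×micro: 4; S1 reads c0=4 → after 1×micro: -179/32; S2 reads c0=4 → after 2×micro: 1 ⇒ (c0=4, c1=-179/32, c2=1)
[Gauss-Seidel] macro 1: S0 reads c1=2 → after 1×micro: 4; S1 reads c0=4 → after 1×micro: -1; S2 reads c0=4 → after 2×micro: 1 ⇒ (c0=4, c1=-1, c2=1)
[Gauss-Seidel] macro 2: S0 reads c1=-1 → after 1×micro: 3; S1 reads c0=3 → after 1×micro: -9/2; S2 reads c0=3 → after 2×micro: 1 ⇒ (c0=3, c1=-9/2, c2=1)
[Gauss-Seidel] macro 3: S0 reads c1=-9/2 → after 1×micro: 3; S1 reads c0=3 → after 1×micro: -39/4; S2 reads c0=3 → after 2×micro: 1 ⇒ (c0=3, c1=-39/4, c2=1)
[Gauss-Seidel] macro 4: S0 reads c1=-39/4 → after 1×micro: 4; S1 reads c0=4 → after 1×micro: -149/8; S2 reads c0=4 → after 2×micro: 1 ⇒ (c0=4, c1=-149/8, c2=1)
[Gauss-Seidel] macro 5: S0 reads c1=-149/8 → after 1×micro: -1; S1 reads c0=-1 → after 1×micro: -431/16; S2 reads c0=-1 → after 2×micro: 1 ⇒ (c0=-1, c1=-431/16, c2=1)
[Gauss-Seidel] macro 6: S0 reads c1=-431/16 → after 1×micro: -1; S1 reads c0=-1 → after 1×micro: -1261/32; S2 reads c0=-1 → after 2×micro: 1 ⇒ (c0=-1, c1=-1261/32, c2=1)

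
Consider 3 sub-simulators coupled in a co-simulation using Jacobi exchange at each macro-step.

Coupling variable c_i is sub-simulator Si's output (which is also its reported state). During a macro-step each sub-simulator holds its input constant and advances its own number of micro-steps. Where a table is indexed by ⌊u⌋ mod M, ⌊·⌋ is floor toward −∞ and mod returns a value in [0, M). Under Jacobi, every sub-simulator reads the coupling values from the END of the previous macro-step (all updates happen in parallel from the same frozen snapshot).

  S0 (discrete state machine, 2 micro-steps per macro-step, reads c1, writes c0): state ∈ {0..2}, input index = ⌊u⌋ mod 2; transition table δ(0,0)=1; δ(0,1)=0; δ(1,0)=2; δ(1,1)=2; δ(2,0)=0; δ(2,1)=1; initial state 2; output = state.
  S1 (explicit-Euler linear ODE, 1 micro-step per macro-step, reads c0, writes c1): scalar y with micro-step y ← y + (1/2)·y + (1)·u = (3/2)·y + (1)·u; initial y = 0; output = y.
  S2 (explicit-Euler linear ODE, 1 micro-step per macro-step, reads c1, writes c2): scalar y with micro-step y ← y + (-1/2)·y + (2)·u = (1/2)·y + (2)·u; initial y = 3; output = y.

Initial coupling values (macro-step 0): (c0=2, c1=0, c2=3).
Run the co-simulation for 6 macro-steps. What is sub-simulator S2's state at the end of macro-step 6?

S2 state at macro-step 6 = 3219/64

macro 1: S0 reads c1=0 → after 2×micro: 1; S1 reads c0=2 → after 1×micro: 2; S2 reads c1=0 → after 1×micro: 3/2 ⇒ (c0=1, c1=2, c2=3/2)
macro 2: S0 reads c1=2 → after 2×micro: 0; S1 reads c0=1 → after 1×micro: 4; S2 reads c1=2 → after 1×micro: 19/4 ⇒ (c0=0, c1=4, c2=19/4)
macro 3: S0 reads c1=4 → after 2×micro: 2; S1 reads c0=0 → after 1×micro: 6; S2 reads c1=4 → after 1×micro: 83/8 ⇒ (c0=2, c1=6, c2=83/8)
macro 4: S0 reads c1=6 → after 2×micro: 1; S1 reads c0=2 → after 1×micro: 11; S2 reads c1=6 → after 1×micro: 275/16 ⇒ (c0=1, c1=11, c2=275/16)
macro 5: S0 reads c1=11 → after 2×micro: 1; S1 reads c0=1 → after 1×micro: 35/2; S2 reads c1=11 → after 1×micro: 979/32 ⇒ (c0=1, c1=35/2, c2=979/32)
macro 6: S0 reads c1=35/2 → after 2×micro: 1; S1 reads c0=1 → after 1×micro: 109/4; S2 reads c1=35/2 → after 1×micro: 3219/64 ⇒ (c0=1, c1=109/4, c2=3219/64)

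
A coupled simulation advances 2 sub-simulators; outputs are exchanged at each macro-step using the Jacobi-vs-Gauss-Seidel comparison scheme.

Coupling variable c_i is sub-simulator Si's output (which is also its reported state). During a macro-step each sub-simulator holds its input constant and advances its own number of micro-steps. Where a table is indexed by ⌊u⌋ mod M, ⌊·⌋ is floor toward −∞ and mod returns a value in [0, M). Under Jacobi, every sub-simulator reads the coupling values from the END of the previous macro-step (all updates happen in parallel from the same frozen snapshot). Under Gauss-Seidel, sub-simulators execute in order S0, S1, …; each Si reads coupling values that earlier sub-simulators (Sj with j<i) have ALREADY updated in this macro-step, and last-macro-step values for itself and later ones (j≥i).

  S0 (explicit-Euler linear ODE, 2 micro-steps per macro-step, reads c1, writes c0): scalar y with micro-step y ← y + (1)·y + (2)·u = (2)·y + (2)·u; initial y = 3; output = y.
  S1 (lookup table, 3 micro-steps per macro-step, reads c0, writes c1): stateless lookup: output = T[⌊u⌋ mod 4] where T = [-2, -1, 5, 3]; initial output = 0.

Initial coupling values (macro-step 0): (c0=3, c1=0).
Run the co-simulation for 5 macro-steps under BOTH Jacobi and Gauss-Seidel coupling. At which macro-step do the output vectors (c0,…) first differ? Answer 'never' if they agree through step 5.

first divergence at macro-step: 1

[Jacobi] macro 1: S0 reads c1=0 → after 2×micro: 12; S1 reads c0=3 → after 3×micro: 3 ⇒ (c0=12, c1=3)
[Jacobi] macro 2: S0 reads c1=3 → after 2×micro: 66; S1 reads c0=12 → after 3×micro: -2 ⇒ (c0=66, c1=-2)
[Jacobi] macro 3: S0 reads c1=-2 → after 2×micro: 252; S1 reads c0=66 → after 3×micro: 5 ⇒ (c0=252, c1=5)
[Jacobi] macro 4: S0 reads c1=5 → after 2×micro: 1038; S1 reads c0=252 → after 3×micro: -2 ⇒ (c0=1038, c1=-2)
[Jacobi] macro 5: S0 reads c1=-2 → after 2×micro: 4140; S1 reads c0=1038 → after 3×micro: 5 ⇒ (c0=4140, c1=5)
[Gauss-Seidel] macro 1: S0 reads c1=0 → after 2×micro: 12; S1 reads c0=12 → after 3×micro: -2 ⇒ (c0=12, c1=-2)
[Gauss-Seidel] macro 2: S0 reads c1=-2 → after 2×micro: 36; S1 reads c0=36 → after 3×micro: -2 ⇒ (c0=36, c1=-2)
[Gauss-Seidel] macro 3: S0 reads c1=-2 → after 2×micro: 132; S1 reads c0=132 → after 3×micro: -2 ⇒ (c0=132, c1=-2)
[Gauss-Seidel] macro 4: S0 reads c1=-2 → after 2×micro: 516; S1 reads c0=516 → after 3×micro: -2 ⇒ (c0=516, c1=-2)
[Gauss-Seidel] macro 5: S0 reads c1=-2 → after 2×micro: 2052; S1 reads c0=2052 → after 3×micro: -2 ⇒ (c0=2052, c1=-2)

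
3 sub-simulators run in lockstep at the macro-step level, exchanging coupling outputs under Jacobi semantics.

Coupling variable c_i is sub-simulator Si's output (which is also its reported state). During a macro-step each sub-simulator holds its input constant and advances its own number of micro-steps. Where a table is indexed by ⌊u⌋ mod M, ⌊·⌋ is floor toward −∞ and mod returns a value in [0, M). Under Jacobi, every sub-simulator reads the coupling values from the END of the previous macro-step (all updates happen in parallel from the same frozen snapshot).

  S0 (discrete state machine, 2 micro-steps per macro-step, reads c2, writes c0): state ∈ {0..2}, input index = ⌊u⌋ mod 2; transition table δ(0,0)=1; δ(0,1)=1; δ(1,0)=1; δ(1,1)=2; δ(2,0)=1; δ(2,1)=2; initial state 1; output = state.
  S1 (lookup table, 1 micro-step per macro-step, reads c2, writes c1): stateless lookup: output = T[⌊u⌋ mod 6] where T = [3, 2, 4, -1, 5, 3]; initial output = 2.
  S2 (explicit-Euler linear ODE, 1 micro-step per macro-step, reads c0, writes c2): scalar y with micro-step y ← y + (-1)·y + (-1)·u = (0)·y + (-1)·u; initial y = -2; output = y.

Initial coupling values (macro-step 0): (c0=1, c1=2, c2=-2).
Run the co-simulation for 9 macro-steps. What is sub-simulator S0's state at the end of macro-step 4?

macro 1: S0 reads c2=-2 → after 2×micro: 1; S1 reads c2=-2 → after 1×micro: 5; S2 reads c0=1 → after 1×micro: -1 ⇒ (c0=1, c1=5, c2=-1)
macro 2: S0 reads c2=-1 → after 2×micro: 2; S1 reads c2=-1 → after 1×micro: 3; S2 reads c0=1 → after 1×micro: -1 ⇒ (c0=2, c1=3, c2=-1)
macro 3: S0 reads c2=-1 → after 2×micro: 2; S1 reads c2=-1 → after 1×micro: 3; S2 reads c0=2 → after 1×micro: -2 ⇒ (c0=2, c1=3, c2=-2)
macro 4: S0 reads c2=-2 → after 2×micro: 1; S1 reads c2=-2 → after 1×micro: 5; S2 reads c0=2 → after 1×micro: -2 ⇒ (c0=1, c1=5, c2=-2)
macro 5: S0 reads c2=-2 → after 2×micro: 1; S1 reads c2=-2 → after 1×micro: 5; S2 reads c0=1 → after 1×micro: -1 ⇒ (c0=1, c1=5, c2=-1)
macro 6: S0 reads c2=-1 → after 2×micro: 2; S1 reads c2=-1 → after 1×micro: 3; S2 reads c0=1 → after 1×micro: -1 ⇒ (c0=2, c1=3, c2=-1)
macro 7: S0 reads c2=-1 → after 2×micro: 2; S1 reads c2=-1 → after 1×micro: 3; S2 reads c0=2 → after 1×micro: -2 ⇒ (c0=2, c1=3, c2=-2)
macro 8: S0 reads c2=-2 → after 2×micro: 1; S1 reads c2=-2 → after 1×micro: 5; S2 reads c0=2 → after 1×micro: -2 ⇒ (c0=1, c1=5, c2=-2)
macro 9: S0 reads c2=-2 → after 2×micro: 1; S1 reads c2=-2 → after 1×micro: 5; S2 reads c0=1 → after 1×micro: -1 ⇒ (c0=1, c1=5, c2=-1)

S0 state at macro-step 4 = 1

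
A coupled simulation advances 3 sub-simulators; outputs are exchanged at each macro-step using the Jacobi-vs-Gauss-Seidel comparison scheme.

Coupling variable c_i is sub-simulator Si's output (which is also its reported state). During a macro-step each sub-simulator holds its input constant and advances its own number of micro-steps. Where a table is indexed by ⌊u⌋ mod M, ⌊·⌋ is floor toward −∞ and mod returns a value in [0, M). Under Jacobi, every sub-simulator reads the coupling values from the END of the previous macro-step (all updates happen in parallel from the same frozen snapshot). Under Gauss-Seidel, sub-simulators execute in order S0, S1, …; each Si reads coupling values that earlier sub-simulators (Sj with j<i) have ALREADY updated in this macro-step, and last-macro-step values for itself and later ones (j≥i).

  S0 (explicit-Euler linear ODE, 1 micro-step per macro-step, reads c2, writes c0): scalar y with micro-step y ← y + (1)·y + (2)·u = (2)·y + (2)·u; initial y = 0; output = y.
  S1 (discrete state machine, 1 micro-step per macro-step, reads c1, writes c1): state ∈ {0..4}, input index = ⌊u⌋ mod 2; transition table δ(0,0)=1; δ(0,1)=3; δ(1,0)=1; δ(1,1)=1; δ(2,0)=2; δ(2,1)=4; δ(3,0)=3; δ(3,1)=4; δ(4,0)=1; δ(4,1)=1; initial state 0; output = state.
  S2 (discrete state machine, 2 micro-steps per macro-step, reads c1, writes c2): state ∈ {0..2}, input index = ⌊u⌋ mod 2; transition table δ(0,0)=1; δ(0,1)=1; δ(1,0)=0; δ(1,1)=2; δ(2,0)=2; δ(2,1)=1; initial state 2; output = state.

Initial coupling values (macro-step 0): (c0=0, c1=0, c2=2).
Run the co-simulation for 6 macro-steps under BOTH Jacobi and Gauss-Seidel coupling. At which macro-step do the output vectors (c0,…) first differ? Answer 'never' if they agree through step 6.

first divergence at macro-step: never

[Jacobi] macro 1: S0 reads c2=2 → after 1×micro: 4; S1 reads c1=0 → after 1×micro: 1; S2 reads c1=0 → after 2×micro: 2 ⇒ (c0=4, c1=1, c2=2)
[Jacobi] macro 2: S0 reads c2=2 → after 1×micro: 12; S1 reads c1=1 → after 1×micro: 1; S2 reads c1=1 → after 2×micro: 2 ⇒ (c0=12, c1=1, c2=2)
[Jacobi] macro 3: S0 reads c2=2 → after 1×micro: 28; S1 reads c1=1 → after 1×micro: 1; S2 reads c1=1 → after 2×micro: 2 ⇒ (c0=28, c1=1, c2=2)
[Jacobi] macro 4: S0 reads c2=2 → after 1×micro: 60; S1 reads c1=1 → after 1×micro: 1; S2 reads c1=1 → after 2×micro: 2 ⇒ (c0=60, c1=1, c2=2)
[Jacobi] macro 5: S0 reads c2=2 → after 1×micro: 124; S1 reads c1=1 → after 1×micro: 1; S2 reads c1=1 → after 2×micro: 2 ⇒ (c0=124, c1=1, c2=2)
[Jacobi] macro 6: S0 reads c2=2 → after 1×micro: 252; S1 reads c1=1 → after 1×micro: 1; S2 reads c1=1 → after 2×micro: 2 ⇒ (c0=252, c1=1, c2=2)
[Gauss-Seidel] macro 1: S0 reads c2=2 → after 1×micro: 4; S1 reads c1=0 → after 1×micro: 1; S2 reads c1=1 → after 2×micro: 2 ⇒ (c0=4, c1=1, c2=2)
[Gauss-Seidel] macro 2: S0 reads c2=2 → after 1×micro: 12; S1 reads c1=1 → after 1×micro: 1; S2 reads c1=1 → after 2×micro: 2 ⇒ (c0=12, c1=1, c2=2)
[Gauss-Seidel] macro 3: S0 reads c2=2 → after 1×micro: 28; S1 reads c1=1 → after 1×micro: 1; S2 reads c1=1 → after 2×micro: 2 ⇒ (c0=28, c1=1, c2=2)
[Gauss-Seidel] macro 4: S0 reads c2=2 → after 1×micro: 60; S1 reads c1=1 → after 1×micro: 1; S2 reads c1=1 → after 2×micro: 2 ⇒ (c0=60, c1=1, c2=2)
[Gauss-Seidel] macro 5: S0 reads c2=2 → after 1×micro: 124; S1 reads c1=1 → after 1×micro: 1; S2 reads c1=1 → after 2×micro: 2 ⇒ (c0=124, c1=1, c2=2)
[Gauss-Seidel] macro 6: S0 reads c2=2 → after 1×micro: 252; S1 reads c1=1 → after 1×micro: 1; S2 reads c1=1 → after 2×micro: 2 ⇒ (c0=252, c1=1, c2=2)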